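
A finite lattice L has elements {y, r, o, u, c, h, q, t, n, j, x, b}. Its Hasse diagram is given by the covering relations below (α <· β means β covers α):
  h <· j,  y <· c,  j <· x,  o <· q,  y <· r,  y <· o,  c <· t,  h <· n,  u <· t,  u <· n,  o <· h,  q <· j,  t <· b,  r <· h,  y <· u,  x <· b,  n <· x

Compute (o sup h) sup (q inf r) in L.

o ∨ h = h
q ∧ r = y
h ∨ y = h

h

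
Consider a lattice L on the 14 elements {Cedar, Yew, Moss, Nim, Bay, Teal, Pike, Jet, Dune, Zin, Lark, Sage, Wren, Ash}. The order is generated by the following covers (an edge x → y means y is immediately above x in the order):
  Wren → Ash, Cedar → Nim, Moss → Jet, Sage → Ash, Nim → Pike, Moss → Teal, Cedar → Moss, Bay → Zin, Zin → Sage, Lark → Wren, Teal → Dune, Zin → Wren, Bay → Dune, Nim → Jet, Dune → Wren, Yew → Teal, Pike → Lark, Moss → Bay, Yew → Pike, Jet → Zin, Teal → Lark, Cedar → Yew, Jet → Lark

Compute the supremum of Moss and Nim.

Common upper bounds of {Moss, Nim}: Ash, Jet, Lark, Sage, Wren, Zin.
The least among these is Jet.

Jet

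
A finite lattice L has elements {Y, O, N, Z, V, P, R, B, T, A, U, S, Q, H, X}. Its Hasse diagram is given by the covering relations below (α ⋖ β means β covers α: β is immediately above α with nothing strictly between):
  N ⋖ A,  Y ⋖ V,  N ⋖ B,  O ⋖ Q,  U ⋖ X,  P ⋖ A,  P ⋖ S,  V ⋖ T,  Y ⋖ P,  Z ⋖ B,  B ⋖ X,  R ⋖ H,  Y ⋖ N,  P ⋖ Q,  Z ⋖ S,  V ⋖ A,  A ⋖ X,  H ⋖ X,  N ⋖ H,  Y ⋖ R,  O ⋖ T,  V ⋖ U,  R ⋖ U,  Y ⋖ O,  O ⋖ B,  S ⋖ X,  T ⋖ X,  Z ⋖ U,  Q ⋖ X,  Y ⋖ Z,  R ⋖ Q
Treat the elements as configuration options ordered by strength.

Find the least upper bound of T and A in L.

X

Common upper bounds of {T, A}: X.
The least among these is X.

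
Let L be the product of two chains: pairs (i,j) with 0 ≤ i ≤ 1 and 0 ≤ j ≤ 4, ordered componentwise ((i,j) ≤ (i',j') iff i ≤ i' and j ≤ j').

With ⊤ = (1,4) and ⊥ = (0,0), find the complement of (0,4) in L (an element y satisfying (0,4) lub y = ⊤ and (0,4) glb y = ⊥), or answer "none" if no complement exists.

Need y with (0,4) ∨ y = (1,4) and (0,4) ∧ y = (0,0).
Checking each element gives: (1,0).

(1,0)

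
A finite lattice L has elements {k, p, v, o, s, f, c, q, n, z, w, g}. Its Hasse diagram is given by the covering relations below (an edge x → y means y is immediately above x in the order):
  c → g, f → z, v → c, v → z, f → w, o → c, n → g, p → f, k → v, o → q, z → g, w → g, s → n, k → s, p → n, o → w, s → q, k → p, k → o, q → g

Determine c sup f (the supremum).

g

Common upper bounds of {c, f}: g.
The least among these is g.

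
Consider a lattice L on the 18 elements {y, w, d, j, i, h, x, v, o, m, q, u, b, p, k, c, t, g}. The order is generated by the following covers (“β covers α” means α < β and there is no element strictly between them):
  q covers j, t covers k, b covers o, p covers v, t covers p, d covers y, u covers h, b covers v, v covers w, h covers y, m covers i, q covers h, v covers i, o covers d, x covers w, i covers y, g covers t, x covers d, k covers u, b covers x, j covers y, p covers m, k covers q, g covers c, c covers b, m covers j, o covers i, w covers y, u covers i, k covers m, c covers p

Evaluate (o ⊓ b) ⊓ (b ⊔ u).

o

o ∧ b = o
b ∨ u = g
o ∧ g = o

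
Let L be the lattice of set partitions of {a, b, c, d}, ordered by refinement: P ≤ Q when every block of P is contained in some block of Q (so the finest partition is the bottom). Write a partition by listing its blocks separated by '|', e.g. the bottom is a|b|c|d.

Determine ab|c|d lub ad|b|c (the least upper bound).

abd|c

The join of ab|c|d and ad|b|c merges any blocks that overlap across the partitions, giving abd|c.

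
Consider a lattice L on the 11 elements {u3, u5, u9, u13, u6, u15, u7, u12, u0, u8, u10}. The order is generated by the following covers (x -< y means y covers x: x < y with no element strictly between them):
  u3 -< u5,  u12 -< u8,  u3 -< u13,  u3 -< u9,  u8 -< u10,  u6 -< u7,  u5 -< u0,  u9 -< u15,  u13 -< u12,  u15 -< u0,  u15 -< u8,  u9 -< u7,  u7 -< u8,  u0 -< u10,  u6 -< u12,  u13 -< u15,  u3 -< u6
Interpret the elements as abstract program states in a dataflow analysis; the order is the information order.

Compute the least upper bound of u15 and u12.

u8

Common upper bounds of {u15, u12}: u10, u8.
The least among these is u8.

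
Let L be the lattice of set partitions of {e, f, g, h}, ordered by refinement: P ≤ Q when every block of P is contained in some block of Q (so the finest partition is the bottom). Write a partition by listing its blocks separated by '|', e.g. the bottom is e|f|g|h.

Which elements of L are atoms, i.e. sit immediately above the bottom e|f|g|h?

The atoms are exactly the elements that cover e|f|g|h: ef|g|h, eg|f|h, eh|f|g, e|fg|h, e|fh|g, e|f|gh.

ef|g|h, eg|f|h, eh|f|g, e|fg|h, e|fh|g, e|f|gh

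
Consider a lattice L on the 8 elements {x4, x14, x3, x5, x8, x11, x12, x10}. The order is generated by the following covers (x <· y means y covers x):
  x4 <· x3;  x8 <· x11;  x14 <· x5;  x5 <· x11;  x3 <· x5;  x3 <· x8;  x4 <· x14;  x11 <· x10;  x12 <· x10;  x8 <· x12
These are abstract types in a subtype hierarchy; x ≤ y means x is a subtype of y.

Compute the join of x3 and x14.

x5

Common upper bounds of {x3, x14}: x10, x11, x5.
The least among these is x5.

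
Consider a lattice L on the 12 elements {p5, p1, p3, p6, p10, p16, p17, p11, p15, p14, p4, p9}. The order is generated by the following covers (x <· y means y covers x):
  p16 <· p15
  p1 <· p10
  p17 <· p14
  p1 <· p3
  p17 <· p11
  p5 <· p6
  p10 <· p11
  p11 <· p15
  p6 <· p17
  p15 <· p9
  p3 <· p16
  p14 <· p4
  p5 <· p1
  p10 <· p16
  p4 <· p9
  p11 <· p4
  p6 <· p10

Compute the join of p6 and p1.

p10

Common upper bounds of {p6, p1}: p10, p11, p15, p16, p4, p9.
The least among these is p10.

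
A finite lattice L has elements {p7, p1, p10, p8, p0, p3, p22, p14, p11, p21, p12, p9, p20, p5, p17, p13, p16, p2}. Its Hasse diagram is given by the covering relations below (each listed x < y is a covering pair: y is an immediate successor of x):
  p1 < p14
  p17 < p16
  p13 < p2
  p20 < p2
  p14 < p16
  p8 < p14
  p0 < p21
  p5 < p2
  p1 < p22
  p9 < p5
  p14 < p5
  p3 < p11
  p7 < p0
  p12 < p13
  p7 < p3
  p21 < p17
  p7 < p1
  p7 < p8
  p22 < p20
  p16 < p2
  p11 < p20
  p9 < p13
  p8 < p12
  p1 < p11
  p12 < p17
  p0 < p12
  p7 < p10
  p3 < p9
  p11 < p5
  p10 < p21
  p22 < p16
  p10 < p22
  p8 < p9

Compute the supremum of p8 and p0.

p12

Common upper bounds of {p8, p0}: p12, p13, p16, p17, p2.
The least among these is p12.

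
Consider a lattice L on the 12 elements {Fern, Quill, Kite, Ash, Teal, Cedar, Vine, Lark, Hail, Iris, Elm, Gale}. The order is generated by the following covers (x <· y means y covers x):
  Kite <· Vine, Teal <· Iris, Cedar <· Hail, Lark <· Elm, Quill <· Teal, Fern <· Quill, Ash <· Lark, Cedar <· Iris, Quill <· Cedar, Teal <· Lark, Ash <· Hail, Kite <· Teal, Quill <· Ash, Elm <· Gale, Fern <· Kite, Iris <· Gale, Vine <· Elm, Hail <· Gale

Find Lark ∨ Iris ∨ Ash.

Common upper bounds of {Lark, Iris, Ash}: Gale.
The least among these is Gale.

Gale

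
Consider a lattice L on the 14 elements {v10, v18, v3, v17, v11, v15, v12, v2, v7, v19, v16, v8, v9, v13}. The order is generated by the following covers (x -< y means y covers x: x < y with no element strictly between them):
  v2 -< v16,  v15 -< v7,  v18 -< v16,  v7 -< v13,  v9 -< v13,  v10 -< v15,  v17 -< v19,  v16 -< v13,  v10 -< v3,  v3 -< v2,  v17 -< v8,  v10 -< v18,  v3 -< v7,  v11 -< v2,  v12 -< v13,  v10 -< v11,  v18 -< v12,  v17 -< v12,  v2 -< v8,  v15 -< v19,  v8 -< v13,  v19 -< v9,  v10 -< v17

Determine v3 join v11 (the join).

Common upper bounds of {v3, v11}: v13, v16, v2, v8.
The least among these is v2.

v2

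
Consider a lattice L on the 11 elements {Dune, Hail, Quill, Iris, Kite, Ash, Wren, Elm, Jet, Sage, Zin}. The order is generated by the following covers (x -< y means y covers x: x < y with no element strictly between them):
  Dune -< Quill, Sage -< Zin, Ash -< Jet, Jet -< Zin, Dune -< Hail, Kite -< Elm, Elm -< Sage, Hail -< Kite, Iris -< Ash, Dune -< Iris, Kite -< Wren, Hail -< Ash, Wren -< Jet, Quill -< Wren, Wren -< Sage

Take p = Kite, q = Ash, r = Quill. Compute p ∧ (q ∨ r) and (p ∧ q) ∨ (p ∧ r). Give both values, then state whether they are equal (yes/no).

q ∨ r = Jet, so p ∧ (q ∨ r) = Kite ∧ Jet = Kite.
p ∧ q = Hail and p ∧ r = Dune, so (p ∧ q) ∨ (p ∧ r) = Hail ∨ Dune = Hail.
Equal: no.

Kite; Hail; no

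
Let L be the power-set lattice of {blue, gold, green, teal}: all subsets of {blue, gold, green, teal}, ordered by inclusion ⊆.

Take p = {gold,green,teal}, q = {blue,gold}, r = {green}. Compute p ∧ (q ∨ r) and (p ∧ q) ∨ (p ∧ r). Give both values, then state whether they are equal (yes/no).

q ∨ r = {blue,gold,green}, so p ∧ (q ∨ r) = {gold,green,teal} ∧ {blue,gold,green} = {gold,green}.
p ∧ q = {gold} and p ∧ r = {green}, so (p ∧ q) ∨ (p ∧ r) = {gold} ∨ {green} = {gold,green}.
Equal: yes.

{gold,green}; {gold,green}; yes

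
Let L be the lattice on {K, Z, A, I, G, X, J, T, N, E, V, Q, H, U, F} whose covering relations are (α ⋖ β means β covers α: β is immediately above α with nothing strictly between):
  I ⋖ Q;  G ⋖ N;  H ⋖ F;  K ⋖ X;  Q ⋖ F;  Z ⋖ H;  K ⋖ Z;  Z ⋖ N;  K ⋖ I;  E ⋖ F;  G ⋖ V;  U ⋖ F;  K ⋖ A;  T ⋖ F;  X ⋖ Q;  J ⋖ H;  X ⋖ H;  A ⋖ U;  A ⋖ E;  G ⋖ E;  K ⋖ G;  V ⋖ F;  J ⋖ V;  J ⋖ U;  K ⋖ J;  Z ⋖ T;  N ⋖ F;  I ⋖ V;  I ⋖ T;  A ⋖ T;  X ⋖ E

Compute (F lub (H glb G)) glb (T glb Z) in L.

Z

H ∧ G = K
F ∨ K = F
T ∧ Z = Z
F ∧ Z = Z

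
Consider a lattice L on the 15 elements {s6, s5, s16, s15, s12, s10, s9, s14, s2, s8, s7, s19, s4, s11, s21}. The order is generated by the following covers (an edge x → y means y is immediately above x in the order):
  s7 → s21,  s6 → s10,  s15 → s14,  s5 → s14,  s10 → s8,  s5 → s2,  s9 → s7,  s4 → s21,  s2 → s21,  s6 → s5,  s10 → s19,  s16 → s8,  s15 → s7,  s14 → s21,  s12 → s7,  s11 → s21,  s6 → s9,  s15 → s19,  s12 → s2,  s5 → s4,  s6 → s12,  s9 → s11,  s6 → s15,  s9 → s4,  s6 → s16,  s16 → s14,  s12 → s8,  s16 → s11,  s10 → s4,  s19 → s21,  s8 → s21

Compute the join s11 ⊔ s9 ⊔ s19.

Common upper bounds of {s11, s9, s19}: s21.
The least among these is s21.

s21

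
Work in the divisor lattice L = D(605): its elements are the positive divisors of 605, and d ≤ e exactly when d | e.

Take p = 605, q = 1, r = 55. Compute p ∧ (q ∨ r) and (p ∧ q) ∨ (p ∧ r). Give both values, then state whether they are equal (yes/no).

55; 55; yes

q ∨ r = 55, so p ∧ (q ∨ r) = 605 ∧ 55 = 55.
p ∧ q = 1 and p ∧ r = 55, so (p ∧ q) ∨ (p ∧ r) = 1 ∨ 55 = 55.
Equal: yes.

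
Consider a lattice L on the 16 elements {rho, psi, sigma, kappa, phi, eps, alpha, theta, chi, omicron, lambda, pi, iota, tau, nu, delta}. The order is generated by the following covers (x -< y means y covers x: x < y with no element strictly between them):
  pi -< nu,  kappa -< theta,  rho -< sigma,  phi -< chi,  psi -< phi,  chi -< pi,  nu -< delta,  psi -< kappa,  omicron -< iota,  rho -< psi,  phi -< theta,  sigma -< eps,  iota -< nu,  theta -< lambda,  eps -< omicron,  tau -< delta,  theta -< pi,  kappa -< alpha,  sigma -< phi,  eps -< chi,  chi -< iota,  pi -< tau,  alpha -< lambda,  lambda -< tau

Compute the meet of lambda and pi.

theta

Common lower bounds of {lambda, pi}: kappa, phi, psi, rho, sigma, theta.
The greatest among these is theta.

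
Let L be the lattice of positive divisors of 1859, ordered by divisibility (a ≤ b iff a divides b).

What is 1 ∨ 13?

In the divisibility order, the join is the least common multiple: lcm(1, 13) = 13.

13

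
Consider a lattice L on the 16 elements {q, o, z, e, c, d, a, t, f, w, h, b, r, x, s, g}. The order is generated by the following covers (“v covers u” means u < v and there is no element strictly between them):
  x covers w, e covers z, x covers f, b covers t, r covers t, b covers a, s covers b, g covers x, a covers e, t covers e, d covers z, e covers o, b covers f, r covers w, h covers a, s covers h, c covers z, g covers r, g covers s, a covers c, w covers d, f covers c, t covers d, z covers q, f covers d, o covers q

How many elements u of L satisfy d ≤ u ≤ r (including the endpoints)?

The interval [d, r] = {d, r, t, w}, which has 4 elements.

4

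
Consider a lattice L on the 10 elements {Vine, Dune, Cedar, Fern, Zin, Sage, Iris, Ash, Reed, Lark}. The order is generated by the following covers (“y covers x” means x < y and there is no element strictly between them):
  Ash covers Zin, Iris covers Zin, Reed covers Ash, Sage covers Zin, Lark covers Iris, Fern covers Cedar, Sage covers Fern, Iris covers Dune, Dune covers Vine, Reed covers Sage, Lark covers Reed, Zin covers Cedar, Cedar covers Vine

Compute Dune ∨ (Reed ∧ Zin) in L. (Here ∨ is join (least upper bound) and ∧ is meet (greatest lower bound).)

Iris

Reed ∧ Zin = Zin
Dune ∨ Zin = Iris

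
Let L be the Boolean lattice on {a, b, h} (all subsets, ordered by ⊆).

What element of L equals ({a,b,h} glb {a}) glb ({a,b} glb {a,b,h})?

{a}

{a,b,h} ∧ {a} = {a}
{a,b} ∧ {a,b,h} = {a,b}
{a} ∧ {a,b} = {a}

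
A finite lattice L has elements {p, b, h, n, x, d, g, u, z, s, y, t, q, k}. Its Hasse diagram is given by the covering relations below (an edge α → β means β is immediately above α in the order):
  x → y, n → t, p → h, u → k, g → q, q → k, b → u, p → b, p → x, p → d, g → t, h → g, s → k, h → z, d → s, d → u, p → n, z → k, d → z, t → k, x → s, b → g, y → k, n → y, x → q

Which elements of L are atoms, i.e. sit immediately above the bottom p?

b, d, h, n, x

The atoms are exactly the elements that cover p: b, d, h, n, x.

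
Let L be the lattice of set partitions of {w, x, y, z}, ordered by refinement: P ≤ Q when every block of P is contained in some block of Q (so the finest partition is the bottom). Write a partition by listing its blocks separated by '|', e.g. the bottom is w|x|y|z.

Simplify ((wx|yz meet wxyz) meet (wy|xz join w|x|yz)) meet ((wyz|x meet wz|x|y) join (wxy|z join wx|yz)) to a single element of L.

wx|yz

wx|yz ∧ wxyz = wx|yz
wy|xz ∨ w|x|yz = wxyz
wx|yz ∧ wxyz = wx|yz
wyz|x ∧ wz|x|y = wz|x|y
wxy|z ∨ wx|yz = wxyz
wz|x|y ∨ wxyz = wxyz
wx|yz ∧ wxyz = wx|yz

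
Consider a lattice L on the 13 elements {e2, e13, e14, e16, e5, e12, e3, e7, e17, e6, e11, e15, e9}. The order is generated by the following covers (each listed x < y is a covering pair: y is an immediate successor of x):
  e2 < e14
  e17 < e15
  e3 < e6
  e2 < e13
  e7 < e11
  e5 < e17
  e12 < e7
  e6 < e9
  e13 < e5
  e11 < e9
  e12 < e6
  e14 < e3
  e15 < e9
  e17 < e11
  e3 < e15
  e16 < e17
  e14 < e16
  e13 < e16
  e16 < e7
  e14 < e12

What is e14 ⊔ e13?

Common upper bounds of {e14, e13}: e11, e15, e16, e17, e7, e9.
The least among these is e16.

e16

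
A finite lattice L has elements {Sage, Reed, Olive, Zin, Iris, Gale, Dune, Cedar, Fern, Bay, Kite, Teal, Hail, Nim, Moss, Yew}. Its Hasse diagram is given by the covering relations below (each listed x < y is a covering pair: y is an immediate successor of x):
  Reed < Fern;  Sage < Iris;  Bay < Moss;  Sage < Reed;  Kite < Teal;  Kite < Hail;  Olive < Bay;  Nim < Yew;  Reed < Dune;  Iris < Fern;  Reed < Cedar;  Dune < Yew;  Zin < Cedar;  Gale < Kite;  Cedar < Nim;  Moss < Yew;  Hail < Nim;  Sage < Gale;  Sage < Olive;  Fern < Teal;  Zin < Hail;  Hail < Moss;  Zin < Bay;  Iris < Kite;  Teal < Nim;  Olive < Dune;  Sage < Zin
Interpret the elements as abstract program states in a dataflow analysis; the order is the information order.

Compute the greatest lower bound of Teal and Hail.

Kite

Common lower bounds of {Teal, Hail}: Gale, Iris, Kite, Sage.
The greatest among these is Kite.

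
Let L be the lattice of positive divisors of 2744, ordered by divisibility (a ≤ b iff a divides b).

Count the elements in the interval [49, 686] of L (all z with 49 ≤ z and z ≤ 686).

The interval [49, 686] = {343, 49, 686, 98}, which has 4 elements.

4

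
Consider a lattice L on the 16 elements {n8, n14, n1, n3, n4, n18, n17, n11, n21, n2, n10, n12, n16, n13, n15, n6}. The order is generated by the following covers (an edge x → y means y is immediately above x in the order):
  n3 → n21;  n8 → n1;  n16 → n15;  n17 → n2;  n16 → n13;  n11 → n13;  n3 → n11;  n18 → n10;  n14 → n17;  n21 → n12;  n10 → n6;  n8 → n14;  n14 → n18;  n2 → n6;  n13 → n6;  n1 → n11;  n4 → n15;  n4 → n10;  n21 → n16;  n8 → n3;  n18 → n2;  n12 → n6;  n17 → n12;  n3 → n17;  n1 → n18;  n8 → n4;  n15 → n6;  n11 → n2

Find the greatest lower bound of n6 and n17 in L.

n17

Common lower bounds of {n6, n17}: n14, n17, n3, n8.
The greatest among these is n17.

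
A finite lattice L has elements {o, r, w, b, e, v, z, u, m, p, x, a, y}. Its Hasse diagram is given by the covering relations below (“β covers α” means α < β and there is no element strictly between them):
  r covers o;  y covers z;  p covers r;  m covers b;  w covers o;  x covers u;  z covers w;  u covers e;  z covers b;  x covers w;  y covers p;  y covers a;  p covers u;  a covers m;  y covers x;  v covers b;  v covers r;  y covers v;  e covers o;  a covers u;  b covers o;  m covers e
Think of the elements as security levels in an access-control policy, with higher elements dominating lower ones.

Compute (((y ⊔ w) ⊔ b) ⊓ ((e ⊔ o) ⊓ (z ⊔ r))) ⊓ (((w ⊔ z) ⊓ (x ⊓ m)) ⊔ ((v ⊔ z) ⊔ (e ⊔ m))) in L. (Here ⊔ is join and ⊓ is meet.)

e

y ∨ w = y
y ∨ b = y
e ∨ o = e
z ∨ r = y
e ∧ y = e
y ∧ e = e
w ∨ z = z
x ∧ m = e
z ∧ e = o
v ∨ z = y
e ∨ m = m
y ∨ m = y
o ∨ y = y
e ∧ y = e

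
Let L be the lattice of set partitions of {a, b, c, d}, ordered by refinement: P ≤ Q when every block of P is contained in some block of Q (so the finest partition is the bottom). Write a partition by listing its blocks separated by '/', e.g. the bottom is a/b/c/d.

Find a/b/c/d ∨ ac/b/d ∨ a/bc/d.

The join of a/b/c/d, ac/b/d, a/bc/d merges any blocks that overlap across the partitions, giving abc/d.

abc/d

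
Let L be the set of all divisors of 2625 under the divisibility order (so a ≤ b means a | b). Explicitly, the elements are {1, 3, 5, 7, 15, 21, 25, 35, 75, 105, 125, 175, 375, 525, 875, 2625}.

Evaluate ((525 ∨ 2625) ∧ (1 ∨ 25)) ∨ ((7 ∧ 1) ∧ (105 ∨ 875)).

525 ∨ 2625 = 2625
1 ∨ 25 = 25
2625 ∧ 25 = 25
7 ∧ 1 = 1
105 ∨ 875 = 2625
1 ∧ 2625 = 1
25 ∨ 1 = 25

25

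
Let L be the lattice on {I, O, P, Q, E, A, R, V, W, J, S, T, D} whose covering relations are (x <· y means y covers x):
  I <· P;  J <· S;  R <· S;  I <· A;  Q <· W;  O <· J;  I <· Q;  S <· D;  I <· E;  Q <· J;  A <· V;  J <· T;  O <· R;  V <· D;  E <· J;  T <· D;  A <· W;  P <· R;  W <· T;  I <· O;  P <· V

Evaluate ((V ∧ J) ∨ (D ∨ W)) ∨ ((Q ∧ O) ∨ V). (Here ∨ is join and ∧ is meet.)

V ∧ J = I
D ∨ W = D
I ∨ D = D
Q ∧ O = I
I ∨ V = V
D ∨ V = D

D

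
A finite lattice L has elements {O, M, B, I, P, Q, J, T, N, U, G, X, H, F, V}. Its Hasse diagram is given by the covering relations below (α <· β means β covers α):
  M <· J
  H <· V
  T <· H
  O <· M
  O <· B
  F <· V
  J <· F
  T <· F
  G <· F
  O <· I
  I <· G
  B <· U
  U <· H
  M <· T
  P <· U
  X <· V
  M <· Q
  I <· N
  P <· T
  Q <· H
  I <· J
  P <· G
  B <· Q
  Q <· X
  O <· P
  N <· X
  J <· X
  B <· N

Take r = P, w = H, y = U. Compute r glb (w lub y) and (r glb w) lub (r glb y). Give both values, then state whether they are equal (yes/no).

w lub y = H, so r glb (w lub y) = P glb H = P.
r glb w = P and r glb y = P, so (r glb w) lub (r glb y) = P lub P = P.
Equal: yes.

P; P; yes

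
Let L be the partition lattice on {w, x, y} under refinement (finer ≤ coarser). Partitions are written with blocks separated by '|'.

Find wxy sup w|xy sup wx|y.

wxy

The join of wxy, w|xy, wx|y merges any blocks that overlap across the partitions, giving wxy.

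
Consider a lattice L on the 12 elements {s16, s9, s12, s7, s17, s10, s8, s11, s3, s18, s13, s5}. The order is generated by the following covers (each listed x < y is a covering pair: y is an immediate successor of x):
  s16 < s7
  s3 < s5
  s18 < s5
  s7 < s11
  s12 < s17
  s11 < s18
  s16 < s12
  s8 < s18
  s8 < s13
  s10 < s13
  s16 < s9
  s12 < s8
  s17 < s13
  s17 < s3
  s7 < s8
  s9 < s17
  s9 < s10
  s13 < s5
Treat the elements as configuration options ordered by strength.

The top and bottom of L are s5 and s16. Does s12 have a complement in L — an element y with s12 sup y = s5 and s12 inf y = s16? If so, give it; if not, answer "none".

none

For every candidate y, either s12 ∨ y ≠ s5 or s12 ∧ y ≠ s16; no complement exists.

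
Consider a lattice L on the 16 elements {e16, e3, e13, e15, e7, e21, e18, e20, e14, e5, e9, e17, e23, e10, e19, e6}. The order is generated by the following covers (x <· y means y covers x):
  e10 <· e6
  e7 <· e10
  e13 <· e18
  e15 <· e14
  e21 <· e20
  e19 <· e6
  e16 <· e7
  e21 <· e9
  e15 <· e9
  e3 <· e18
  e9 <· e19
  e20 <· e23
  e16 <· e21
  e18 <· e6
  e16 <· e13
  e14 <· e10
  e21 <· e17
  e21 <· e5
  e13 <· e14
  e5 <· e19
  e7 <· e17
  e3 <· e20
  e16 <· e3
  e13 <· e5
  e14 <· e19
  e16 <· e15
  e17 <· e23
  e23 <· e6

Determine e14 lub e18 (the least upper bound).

e6

Common upper bounds of {e14, e18}: e6.
The least among these is e6.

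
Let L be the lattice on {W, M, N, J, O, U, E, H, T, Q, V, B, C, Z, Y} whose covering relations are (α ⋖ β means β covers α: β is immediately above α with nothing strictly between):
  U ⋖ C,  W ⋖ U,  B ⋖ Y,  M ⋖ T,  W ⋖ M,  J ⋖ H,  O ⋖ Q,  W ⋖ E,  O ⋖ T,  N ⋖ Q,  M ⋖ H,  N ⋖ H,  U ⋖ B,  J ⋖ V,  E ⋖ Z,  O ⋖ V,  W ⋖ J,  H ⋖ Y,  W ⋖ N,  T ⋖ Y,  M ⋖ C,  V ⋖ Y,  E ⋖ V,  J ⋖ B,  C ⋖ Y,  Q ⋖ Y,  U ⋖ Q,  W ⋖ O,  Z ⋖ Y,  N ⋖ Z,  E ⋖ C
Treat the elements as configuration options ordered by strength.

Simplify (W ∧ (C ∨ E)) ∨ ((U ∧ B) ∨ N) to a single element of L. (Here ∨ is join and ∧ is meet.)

C ∨ E = C
W ∧ C = W
U ∧ B = U
U ∨ N = Q
W ∨ Q = Q

Q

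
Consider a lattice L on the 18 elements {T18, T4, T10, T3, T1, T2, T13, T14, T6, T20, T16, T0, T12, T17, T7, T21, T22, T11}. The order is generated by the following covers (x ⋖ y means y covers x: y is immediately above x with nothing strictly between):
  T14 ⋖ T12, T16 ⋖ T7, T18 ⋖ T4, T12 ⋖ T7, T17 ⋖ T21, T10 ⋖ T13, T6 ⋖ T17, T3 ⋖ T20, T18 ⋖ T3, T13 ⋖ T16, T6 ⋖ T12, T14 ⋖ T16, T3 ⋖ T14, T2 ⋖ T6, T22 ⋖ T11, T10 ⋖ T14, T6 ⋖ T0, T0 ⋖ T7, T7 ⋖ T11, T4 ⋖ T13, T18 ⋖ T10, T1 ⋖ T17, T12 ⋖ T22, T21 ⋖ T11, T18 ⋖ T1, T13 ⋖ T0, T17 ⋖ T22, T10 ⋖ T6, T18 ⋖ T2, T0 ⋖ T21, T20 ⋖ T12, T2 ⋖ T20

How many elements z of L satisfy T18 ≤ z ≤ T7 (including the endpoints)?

13

The interval [T18, T7] = {T0, T10, T12, T13, T14, T16, T18, T2, T20, T3, T4, T6, T7}, which has 13 elements.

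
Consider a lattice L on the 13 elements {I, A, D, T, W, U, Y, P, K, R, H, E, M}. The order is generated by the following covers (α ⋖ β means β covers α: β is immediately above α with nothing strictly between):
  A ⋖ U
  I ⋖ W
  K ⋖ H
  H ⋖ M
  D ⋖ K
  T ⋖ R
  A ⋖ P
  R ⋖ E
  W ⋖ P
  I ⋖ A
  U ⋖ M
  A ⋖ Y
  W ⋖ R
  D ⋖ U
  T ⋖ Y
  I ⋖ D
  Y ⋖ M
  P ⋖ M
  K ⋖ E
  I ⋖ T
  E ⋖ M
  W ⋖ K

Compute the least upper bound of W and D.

Common upper bounds of {W, D}: E, H, K, M.
The least among these is K.

K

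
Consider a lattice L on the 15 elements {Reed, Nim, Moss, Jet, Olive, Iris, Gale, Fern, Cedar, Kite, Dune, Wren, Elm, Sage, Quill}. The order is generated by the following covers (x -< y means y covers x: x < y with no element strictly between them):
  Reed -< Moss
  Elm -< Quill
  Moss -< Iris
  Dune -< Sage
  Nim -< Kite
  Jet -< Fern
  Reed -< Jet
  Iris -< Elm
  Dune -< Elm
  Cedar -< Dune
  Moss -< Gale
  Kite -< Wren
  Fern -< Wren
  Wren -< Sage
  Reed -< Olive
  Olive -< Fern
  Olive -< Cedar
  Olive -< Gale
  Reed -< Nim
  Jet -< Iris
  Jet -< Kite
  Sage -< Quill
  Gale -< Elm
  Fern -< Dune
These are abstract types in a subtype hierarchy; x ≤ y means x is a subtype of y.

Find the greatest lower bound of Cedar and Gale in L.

Olive

Common lower bounds of {Cedar, Gale}: Olive, Reed.
The greatest among these is Olive.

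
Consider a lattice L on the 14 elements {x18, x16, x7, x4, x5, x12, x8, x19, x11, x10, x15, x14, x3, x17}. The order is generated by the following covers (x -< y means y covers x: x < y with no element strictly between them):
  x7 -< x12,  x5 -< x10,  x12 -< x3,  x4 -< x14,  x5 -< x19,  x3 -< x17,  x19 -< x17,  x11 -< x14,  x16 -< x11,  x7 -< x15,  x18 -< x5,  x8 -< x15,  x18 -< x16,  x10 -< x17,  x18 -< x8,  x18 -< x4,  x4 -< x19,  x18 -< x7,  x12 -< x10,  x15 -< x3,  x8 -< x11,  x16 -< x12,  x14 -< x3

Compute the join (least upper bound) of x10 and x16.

x10

Common upper bounds of {x10, x16}: x10, x17.
The least among these is x10.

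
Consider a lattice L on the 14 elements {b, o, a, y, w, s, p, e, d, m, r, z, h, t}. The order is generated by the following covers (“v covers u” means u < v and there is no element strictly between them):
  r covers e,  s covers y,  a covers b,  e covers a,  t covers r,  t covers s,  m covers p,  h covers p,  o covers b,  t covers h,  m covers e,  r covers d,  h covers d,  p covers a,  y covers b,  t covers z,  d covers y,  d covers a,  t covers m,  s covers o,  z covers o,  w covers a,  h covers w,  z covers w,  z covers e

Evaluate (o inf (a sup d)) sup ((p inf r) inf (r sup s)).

a ∨ d = d
o ∧ d = b
p ∧ r = a
r ∨ s = t
a ∧ t = a
b ∨ a = a

a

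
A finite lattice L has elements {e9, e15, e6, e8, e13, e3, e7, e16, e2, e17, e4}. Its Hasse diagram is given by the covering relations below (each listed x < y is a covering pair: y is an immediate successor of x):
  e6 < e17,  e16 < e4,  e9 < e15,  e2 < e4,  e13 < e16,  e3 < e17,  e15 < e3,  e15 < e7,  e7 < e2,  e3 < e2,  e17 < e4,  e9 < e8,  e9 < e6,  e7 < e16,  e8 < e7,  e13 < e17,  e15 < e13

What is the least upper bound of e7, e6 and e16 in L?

Common upper bounds of {e7, e6, e16}: e4.
The least among these is e4.

e4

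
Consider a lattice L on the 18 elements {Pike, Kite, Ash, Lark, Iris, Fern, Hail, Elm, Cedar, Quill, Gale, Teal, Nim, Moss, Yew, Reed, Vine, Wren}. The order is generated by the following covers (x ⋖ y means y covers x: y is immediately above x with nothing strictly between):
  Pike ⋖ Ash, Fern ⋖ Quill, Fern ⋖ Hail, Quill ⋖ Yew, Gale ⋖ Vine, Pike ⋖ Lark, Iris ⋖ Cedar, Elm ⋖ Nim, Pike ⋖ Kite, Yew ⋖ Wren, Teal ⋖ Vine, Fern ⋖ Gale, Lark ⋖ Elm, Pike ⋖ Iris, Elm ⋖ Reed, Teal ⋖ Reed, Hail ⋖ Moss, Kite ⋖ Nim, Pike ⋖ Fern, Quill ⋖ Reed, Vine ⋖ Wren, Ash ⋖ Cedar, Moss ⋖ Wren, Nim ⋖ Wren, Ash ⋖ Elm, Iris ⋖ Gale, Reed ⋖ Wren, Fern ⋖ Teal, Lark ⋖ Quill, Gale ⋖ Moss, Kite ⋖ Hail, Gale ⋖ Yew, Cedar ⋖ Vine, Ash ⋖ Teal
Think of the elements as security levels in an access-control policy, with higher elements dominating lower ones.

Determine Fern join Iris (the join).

Common upper bounds of {Fern, Iris}: Gale, Moss, Vine, Wren, Yew.
The least among these is Gale.

Gale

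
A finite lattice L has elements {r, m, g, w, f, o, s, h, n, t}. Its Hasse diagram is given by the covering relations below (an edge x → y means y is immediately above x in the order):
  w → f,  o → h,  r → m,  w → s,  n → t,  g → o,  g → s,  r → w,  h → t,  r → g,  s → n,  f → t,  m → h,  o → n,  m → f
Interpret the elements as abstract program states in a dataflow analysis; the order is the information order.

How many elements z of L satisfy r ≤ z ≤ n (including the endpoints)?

6

The interval [r, n] = {g, n, o, r, s, w}, which has 6 elements.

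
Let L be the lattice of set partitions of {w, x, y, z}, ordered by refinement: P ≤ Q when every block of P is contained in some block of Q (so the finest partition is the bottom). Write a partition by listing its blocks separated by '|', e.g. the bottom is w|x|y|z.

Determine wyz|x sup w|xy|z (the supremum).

wxyz

Common upper bounds of {wyz|x, w|xy|z}: wxyz.
The least among these is wxyz.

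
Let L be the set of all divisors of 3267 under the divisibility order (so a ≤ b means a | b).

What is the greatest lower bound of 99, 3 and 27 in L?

3

Common lower bounds of {99, 3, 27}: 1, 3.
The greatest among these is 3.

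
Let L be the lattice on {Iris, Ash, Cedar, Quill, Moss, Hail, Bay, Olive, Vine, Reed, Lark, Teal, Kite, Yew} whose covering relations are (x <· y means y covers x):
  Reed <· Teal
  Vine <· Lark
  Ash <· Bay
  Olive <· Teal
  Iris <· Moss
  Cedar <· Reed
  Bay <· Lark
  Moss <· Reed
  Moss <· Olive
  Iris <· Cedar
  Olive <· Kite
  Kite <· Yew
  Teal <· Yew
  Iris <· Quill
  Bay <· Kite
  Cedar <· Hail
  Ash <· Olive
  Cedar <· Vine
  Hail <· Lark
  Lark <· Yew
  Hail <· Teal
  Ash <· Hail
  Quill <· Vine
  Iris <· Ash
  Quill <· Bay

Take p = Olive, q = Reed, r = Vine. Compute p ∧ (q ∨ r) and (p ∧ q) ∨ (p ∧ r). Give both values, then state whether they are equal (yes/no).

Olive; Moss; no

q ∨ r = Yew, so p ∧ (q ∨ r) = Olive ∧ Yew = Olive.
p ∧ q = Moss and p ∧ r = Iris, so (p ∧ q) ∨ (p ∧ r) = Moss ∨ Iris = Moss.
Equal: no.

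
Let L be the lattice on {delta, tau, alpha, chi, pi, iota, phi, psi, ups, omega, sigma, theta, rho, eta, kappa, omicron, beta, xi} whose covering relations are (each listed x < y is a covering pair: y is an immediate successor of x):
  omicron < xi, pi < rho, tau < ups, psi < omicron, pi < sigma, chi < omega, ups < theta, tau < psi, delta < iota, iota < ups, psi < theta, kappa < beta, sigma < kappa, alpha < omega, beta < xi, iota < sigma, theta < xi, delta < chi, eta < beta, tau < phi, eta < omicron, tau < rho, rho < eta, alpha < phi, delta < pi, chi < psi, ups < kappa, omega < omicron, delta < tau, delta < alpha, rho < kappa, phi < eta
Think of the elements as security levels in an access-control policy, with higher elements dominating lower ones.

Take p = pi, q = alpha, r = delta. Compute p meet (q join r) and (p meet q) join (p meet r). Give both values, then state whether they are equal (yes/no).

q join r = alpha, so p meet (q join r) = pi meet alpha = delta.
p meet q = delta and p meet r = delta, so (p meet q) join (p meet r) = delta join delta = delta.
Equal: yes.

delta; delta; yes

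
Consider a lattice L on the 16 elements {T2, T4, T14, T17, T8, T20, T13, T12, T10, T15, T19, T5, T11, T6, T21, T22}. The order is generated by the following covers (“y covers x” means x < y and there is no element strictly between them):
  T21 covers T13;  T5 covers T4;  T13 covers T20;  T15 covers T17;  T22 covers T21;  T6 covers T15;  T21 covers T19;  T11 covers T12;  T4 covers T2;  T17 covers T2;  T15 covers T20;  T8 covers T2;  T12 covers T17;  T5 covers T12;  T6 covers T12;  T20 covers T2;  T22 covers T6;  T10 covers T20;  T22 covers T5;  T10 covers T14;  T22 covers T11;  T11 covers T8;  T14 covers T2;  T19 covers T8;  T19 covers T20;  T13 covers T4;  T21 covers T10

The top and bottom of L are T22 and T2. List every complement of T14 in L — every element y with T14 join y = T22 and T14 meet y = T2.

T11, T12, T15, T17, T5, T6

Need y with T14 ∨ y = T22 and T14 ∧ y = T2.
Checking each element gives: T11, T12, T15, T17, T5, T6.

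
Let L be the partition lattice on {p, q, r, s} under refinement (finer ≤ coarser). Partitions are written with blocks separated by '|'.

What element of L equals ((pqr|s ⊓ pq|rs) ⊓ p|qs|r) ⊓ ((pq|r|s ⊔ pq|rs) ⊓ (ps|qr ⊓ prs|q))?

p|q|r|s

pqr|s ∧ pq|rs = pq|r|s
pq|r|s ∧ p|qs|r = p|q|r|s
pq|r|s ∨ pq|rs = pq|rs
ps|qr ∧ prs|q = ps|q|r
pq|rs ∧ ps|q|r = p|q|r|s
p|q|r|s ∧ p|q|r|s = p|q|r|s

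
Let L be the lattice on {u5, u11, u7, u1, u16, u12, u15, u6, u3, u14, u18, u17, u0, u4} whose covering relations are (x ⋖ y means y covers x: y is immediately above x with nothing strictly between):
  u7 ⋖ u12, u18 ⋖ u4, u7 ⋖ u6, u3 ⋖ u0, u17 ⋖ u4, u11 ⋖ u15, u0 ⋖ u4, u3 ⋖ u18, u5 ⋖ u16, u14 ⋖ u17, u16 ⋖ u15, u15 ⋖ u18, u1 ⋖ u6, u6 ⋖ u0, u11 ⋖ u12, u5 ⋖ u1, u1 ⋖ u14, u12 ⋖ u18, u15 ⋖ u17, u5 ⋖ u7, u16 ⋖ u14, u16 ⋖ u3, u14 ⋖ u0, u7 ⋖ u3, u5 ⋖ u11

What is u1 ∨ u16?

Common upper bounds of {u1, u16}: u0, u14, u17, u4.
The least among these is u14.

u14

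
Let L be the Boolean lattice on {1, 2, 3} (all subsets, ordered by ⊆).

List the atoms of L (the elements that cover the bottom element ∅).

The atoms are exactly the elements that cover ∅: {1}, {2}, {3}.

{1}, {2}, {3}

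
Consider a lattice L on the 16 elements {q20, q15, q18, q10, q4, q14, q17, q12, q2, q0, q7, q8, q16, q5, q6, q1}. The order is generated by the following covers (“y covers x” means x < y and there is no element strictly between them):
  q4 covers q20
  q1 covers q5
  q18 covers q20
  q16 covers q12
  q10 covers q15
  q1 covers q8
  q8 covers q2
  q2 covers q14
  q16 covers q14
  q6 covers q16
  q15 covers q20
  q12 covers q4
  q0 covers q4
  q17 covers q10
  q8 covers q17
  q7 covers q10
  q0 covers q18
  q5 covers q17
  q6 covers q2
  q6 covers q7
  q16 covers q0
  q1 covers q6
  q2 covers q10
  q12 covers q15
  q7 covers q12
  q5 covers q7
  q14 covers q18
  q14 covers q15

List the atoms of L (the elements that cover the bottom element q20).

The atoms are exactly the elements that cover q20: q15, q18, q4.

q15, q18, q4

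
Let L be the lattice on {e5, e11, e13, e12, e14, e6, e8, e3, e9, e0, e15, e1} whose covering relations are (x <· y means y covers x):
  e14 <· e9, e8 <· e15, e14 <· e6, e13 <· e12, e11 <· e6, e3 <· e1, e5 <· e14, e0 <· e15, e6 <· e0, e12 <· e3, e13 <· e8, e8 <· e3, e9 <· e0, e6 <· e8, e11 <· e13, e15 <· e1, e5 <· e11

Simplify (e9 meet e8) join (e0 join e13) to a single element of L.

e15

e9 ∧ e8 = e14
e0 ∨ e13 = e15
e14 ∨ e15 = e15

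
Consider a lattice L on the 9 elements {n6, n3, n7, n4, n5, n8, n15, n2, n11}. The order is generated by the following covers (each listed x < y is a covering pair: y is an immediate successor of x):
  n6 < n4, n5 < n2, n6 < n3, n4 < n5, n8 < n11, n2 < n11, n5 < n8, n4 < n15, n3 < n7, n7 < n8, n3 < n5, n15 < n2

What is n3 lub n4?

n5

Common upper bounds of {n3, n4}: n11, n2, n5, n8.
The least among these is n5.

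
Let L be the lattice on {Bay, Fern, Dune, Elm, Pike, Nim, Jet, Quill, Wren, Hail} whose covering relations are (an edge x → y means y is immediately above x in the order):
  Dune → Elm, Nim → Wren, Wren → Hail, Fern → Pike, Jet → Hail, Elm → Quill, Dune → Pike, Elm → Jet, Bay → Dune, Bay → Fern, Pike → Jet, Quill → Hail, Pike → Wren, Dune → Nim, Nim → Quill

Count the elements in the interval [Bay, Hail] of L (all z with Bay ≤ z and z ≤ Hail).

10

The interval [Bay, Hail] = {Bay, Dune, Elm, Fern, Hail, Jet, Nim, Pike, Quill, Wren}, which has 10 elements.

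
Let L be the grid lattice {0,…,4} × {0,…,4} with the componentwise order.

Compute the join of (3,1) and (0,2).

(3,2)

In a product of chains, the join is componentwise max, giving (3,2).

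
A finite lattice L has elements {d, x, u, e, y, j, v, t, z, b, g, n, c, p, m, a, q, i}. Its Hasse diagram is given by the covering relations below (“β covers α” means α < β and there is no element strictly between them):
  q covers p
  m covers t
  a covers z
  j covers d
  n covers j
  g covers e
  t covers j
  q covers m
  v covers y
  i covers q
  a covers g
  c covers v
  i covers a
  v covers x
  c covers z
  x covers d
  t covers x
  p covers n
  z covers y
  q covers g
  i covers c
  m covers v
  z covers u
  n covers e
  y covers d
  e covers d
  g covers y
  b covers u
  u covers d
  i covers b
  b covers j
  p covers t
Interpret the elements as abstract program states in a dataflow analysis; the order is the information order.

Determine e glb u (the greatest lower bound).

d

Common lower bounds of {e, u}: d.
The greatest among these is d.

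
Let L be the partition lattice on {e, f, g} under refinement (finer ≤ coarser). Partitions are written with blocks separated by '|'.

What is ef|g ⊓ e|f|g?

Common lower bounds of {ef|g, e|f|g}: e|f|g.
The greatest among these is e|f|g.

e|f|g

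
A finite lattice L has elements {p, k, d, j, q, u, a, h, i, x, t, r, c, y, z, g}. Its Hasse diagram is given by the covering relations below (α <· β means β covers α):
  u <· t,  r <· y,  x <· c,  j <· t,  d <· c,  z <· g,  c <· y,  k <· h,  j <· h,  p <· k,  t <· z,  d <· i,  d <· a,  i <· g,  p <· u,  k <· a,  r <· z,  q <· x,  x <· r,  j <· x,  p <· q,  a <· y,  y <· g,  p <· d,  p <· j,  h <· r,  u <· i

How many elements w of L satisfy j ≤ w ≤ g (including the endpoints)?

9

The interval [j, g] = {c, g, h, j, r, t, x, y, z}, which has 9 elements.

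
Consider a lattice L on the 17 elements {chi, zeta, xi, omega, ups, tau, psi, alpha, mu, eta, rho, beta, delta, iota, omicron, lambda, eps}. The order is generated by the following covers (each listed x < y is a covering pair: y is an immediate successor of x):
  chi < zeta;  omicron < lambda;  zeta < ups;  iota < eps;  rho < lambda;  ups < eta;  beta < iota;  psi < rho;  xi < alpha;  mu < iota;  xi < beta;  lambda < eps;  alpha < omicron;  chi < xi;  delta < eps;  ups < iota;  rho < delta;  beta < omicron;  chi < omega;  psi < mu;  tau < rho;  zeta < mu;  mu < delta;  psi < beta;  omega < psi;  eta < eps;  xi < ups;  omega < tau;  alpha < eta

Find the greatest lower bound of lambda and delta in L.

rho

Common lower bounds of {lambda, delta}: chi, omega, psi, rho, tau.
The greatest among these is rho.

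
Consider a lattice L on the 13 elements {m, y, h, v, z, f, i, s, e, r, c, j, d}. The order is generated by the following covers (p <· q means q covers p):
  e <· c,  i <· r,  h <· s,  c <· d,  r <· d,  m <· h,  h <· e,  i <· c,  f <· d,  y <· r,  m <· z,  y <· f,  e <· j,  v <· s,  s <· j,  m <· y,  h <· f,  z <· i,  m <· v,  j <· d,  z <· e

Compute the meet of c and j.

e

Common lower bounds of {c, j}: e, h, m, z.
The greatest among these is e.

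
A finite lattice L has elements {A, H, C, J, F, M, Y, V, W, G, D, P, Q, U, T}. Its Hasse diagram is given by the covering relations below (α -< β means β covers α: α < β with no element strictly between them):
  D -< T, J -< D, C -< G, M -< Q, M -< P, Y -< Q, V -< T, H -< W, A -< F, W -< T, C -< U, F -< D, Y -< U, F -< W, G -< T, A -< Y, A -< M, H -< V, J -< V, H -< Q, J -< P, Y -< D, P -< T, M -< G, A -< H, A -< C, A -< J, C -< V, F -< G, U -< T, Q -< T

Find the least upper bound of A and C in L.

C

Common upper bounds of {A, C}: C, G, T, U, V.
The least among these is C.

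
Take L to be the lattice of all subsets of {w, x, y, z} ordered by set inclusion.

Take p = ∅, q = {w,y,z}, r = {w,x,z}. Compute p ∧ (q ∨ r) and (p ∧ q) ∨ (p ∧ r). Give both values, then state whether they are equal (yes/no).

q ∨ r = {w,x,y,z}, so p ∧ (q ∨ r) = ∅ ∧ {w,x,y,z} = ∅.
p ∧ q = ∅ and p ∧ r = ∅, so (p ∧ q) ∨ (p ∧ r) = ∅ ∨ ∅ = ∅.
Equal: yes.

∅; ∅; yes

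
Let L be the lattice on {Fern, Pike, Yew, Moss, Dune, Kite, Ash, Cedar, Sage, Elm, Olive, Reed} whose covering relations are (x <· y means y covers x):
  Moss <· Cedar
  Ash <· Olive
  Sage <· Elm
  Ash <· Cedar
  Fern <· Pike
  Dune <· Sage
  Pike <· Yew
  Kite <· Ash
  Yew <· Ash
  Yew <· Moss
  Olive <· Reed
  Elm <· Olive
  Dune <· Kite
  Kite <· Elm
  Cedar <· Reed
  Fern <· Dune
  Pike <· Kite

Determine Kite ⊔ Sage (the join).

Common upper bounds of {Kite, Sage}: Elm, Olive, Reed.
The least among these is Elm.

Elm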